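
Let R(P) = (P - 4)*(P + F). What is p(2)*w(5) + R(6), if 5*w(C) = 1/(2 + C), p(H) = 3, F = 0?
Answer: 423/35 ≈ 12.086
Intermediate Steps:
w(C) = 1/(5*(2 + C))
R(P) = P*(-4 + P) (R(P) = (P - 4)*(P + 0) = (-4 + P)*P = P*(-4 + P))
p(2)*w(5) + R(6) = 3*(1/(5*(2 + 5))) + 6*(-4 + 6) = 3*((1/5)/7) + 6*2 = 3*((1/5)*(1/7)) + 12 = 3*(1/35) + 12 = 3/35 + 12 = 423/35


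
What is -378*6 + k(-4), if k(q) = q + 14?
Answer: -2258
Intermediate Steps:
k(q) = 14 + q
-378*6 + k(-4) = -378*6 + (14 - 4) = -2268 + 10 = -2258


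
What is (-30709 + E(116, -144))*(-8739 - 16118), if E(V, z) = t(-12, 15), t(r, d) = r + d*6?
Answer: 761394767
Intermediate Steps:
t(r, d) = r + 6*d
E(V, z) = 78 (E(V, z) = -12 + 6*15 = -12 + 90 = 78)
(-30709 + E(116, -144))*(-8739 - 16118) = (-30709 + 78)*(-8739 - 16118) = -30631*(-24857) = 761394767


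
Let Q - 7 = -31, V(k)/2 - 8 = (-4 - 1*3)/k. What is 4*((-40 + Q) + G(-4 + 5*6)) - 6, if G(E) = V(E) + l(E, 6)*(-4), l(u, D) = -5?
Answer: -1562/13 ≈ -120.15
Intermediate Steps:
V(k) = 16 - 14/k (V(k) = 16 + 2*((-4 - 1*3)/k) = 16 + 2*((-4 - 3)/k) = 16 + 2*(-7/k) = 16 - 14/k)
G(E) = 36 - 14/E (G(E) = (16 - 14/E) - 5*(-4) = (16 - 14/E) + 20 = 36 - 14/E)
Q = -24 (Q = 7 - 31 = -24)
4*((-40 + Q) + G(-4 + 5*6)) - 6 = 4*((-40 - 24) + (36 - 14/(-4 + 5*6))) - 6 = 4*(-64 + (36 - 14/(-4 + 30))) - 6 = 4*(-64 + (36 - 14/26)) - 6 = 4*(-64 + (36 - 14*1/26)) - 6 = 4*(-64 + (36 - 7/13)) - 6 = 4*(-64 + 461/13) - 6 = 4*(-371/13) - 6 = -1484/13 - 6 = -1562/13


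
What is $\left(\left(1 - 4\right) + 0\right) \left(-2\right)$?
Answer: $6$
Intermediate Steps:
$\left(\left(1 - 4\right) + 0\right) \left(-2\right) = \left(-3 + 0\right) \left(-2\right) = \left(-3\right) \left(-2\right) = 6$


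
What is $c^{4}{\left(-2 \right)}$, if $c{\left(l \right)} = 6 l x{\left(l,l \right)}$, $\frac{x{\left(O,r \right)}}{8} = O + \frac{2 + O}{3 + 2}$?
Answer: $1358954496$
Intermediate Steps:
$x{\left(O,r \right)} = \frac{16}{5} + \frac{48 O}{5}$ ($x{\left(O,r \right)} = 8 \left(O + \frac{2 + O}{3 + 2}\right) = 8 \left(O + \frac{2 + O}{5}\right) = 8 \left(O + \left(2 + O\right) \frac{1}{5}\right) = 8 \left(O + \left(\frac{2}{5} + \frac{O}{5}\right)\right) = 8 \left(\frac{2}{5} + \frac{6 O}{5}\right) = \frac{16}{5} + \frac{48 O}{5}$)
$c{\left(l \right)} = 6 l \left(\frac{16}{5} + \frac{48 l}{5}\right)$
$c^{4}{\left(-2 \right)} = \left(\frac{96}{5} \left(-2\right) \left(1 + 3 \left(-2\right)\right)\right)^{4} = \left(\frac{96}{5} \left(-2\right) \left(1 - 6\right)\right)^{4} = \left(\frac{96}{5} \left(-2\right) \left(-5\right)\right)^{4} = 192^{4} = 1358954496$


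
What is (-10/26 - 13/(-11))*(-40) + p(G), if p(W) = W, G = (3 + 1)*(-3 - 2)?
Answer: -7420/143 ≈ -51.888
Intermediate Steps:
G = -20 (G = 4*(-5) = -20)
(-10/26 - 13/(-11))*(-40) + p(G) = (-10/26 - 13/(-11))*(-40) - 20 = (-10*1/26 - 13*(-1/11))*(-40) - 20 = (-5/13 + 13/11)*(-40) - 20 = (114/143)*(-40) - 20 = -4560/143 - 20 = -7420/143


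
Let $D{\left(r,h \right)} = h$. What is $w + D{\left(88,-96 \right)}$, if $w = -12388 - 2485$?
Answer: $-14969$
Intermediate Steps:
$w = -14873$
$w + D{\left(88,-96 \right)} = -14873 - 96 = -14969$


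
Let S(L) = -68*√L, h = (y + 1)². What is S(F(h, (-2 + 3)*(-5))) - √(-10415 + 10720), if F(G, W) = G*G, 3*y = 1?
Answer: -1088/9 - √305 ≈ -138.35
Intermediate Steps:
y = ⅓ (y = (⅓)*1 = ⅓ ≈ 0.33333)
h = 16/9 (h = (⅓ + 1)² = (4/3)² = 16/9 ≈ 1.7778)
F(G, W) = G²
S(F(h, (-2 + 3)*(-5))) - √(-10415 + 10720) = -68*√((16/9)²) - √(-10415 + 10720) = -68*√(256/81) - √305 = -68*16/9 - √305 = -1088/9 - √305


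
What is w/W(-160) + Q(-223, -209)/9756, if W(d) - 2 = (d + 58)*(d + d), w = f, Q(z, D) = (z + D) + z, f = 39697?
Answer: 182951711/159227676 ≈ 1.1490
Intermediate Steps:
Q(z, D) = D + 2*z (Q(z, D) = (D + z) + z = D + 2*z)
w = 39697
W(d) = 2 + 2*d*(58 + d) (W(d) = 2 + (d + 58)*(d + d) = 2 + (58 + d)*(2*d) = 2 + 2*d*(58 + d))
w/W(-160) + Q(-223, -209)/9756 = 39697/(2 + 2*(-160)² + 116*(-160)) + (-209 + 2*(-223))/9756 = 39697/(2 + 2*25600 - 18560) + (-209 - 446)*(1/9756) = 39697/(2 + 51200 - 18560) - 655*1/9756 = 39697/32642 - 655/9756 = 182951711/159227676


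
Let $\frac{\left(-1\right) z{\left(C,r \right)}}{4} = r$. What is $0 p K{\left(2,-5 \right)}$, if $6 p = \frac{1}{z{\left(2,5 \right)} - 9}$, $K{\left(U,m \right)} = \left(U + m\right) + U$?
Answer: $0$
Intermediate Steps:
$z{\left(C,r \right)} = - 4 r$
$K{\left(U,m \right)} = m + 2 U$
$p = - \frac{1}{174}$ ($p = \frac{1}{6 \left(\left(-4\right) 5 - 9\right)} = \frac{1}{6 \left(-20 - 9\right)} = \frac{1}{6 \left(-29\right)} = \frac{1}{6} \left(- \frac{1}{29}\right) = - \frac{1}{174} \approx -0.0057471$)
$0 p K{\left(2,-5 \right)} = 0 \left(- \frac{1}{174}\right) \left(-5 + 2 \cdot 2\right) = 0 \left(-5 + 4\right) = 0 \left(-1\right) = 0$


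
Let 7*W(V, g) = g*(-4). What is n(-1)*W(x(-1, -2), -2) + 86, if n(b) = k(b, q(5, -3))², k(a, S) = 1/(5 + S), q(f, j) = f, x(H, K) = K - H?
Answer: 15052/175 ≈ 86.011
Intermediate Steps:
W(V, g) = -4*g/7 (W(V, g) = (g*(-4))/7 = (-4*g)/7 = -4*g/7)
n(b) = 1/100 (n(b) = (1/(5 + 5))² = (1/10)² = (⅒)² = 1/100)
n(-1)*W(x(-1, -2), -2) + 86 = (-4/7*(-2))/100 + 86 = (1/100)*(8/7) + 86 = 2/175 + 86 = 15052/175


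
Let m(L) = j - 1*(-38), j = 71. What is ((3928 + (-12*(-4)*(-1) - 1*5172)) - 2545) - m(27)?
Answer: -3946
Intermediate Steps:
m(L) = 109 (m(L) = 71 - 1*(-38) = 71 + 38 = 109)
((3928 + (-12*(-4)*(-1) - 1*5172)) - 2545) - m(27) = ((3928 + (-12*(-4)*(-1) - 1*5172)) - 2545) - 1*109 = ((3928 + (48*(-1) - 5172)) - 2545) - 109 = ((3928 + (-48 - 5172)) - 2545) - 109 = ((3928 - 5220) - 2545) - 109 = (-1292 - 2545) - 109 = -3837 - 109 = -3946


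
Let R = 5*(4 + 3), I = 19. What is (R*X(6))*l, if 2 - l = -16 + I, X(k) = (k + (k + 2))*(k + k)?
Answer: -5880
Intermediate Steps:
X(k) = 2*k*(2 + 2*k) (X(k) = (k + (2 + k))*(2*k) = (2 + 2*k)*(2*k) = 2*k*(2 + 2*k))
l = -1 (l = 2 - (-16 + 19) = 2 - 1*3 = 2 - 3 = -1)
R = 35 (R = 5*7 = 35)
(R*X(6))*l = (35*(4*6*(1 + 6)))*(-1) = (35*(4*6*7))*(-1) = (35*168)*(-1) = 5880*(-1) = -5880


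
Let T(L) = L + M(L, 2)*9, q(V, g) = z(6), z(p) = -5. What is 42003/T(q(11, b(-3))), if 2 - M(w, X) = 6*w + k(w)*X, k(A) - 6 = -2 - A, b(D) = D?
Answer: 42003/121 ≈ 347.13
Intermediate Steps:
k(A) = 4 - A (k(A) = 6 + (-2 - A) = 4 - A)
q(V, g) = -5
M(w, X) = 2 - 6*w - X*(4 - w) (M(w, X) = 2 - (6*w + (4 - w)*X) = 2 - (6*w + X*(4 - w)) = 2 + (-6*w - X*(4 - w)) = 2 - 6*w - X*(4 - w))
T(L) = -54 - 35*L (T(L) = L + (2 - 6*L + 2*(-4 + L))*9 = L + (2 - 6*L + (-8 + 2*L))*9 = L + (-6 - 4*L)*9 = L + (-54 - 36*L) = -54 - 35*L)
42003/T(q(11, b(-3))) = 42003/(-54 - 35*(-5)) = 42003/(-54 + 175) = 42003/121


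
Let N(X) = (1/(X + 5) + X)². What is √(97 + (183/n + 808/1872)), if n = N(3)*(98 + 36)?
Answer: √1665488623318/130650 ≈ 9.8778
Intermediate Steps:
N(X) = (X + 1/(5 + X))² (N(X) = (1/(5 + X) + X)² = (X + 1/(5 + X))²)
n = 41875/32 (n = ((1 + 3² + 5*3)²/(5 + 3)²)*(98 + 36) = ((1 + 9 + 15)²/8²)*134 = ((1/64)*25²)*134 = ((1/64)*625)*134 = (625/64)*134 = 41875/32 ≈ 1308.6)
√(97 + (183/n + 808/1872)) = √(97 + (183/(41875/32) + 808/1872)) = √(97 + (183*(32/41875) + 808*(1/1872))) = √(97 + (5856/41875 + 101/234)) = √(97 + 5599679/9798750) = √(956078429/9798750) = √1665488623318/130650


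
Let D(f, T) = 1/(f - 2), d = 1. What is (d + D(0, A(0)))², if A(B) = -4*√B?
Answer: ¼ ≈ 0.25000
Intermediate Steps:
D(f, T) = 1/(-2 + f)
(d + D(0, A(0)))² = (1 + 1/(-2 + 0))² = (1 + 1/(-2))² = (1 - ½)² = (½)² = ¼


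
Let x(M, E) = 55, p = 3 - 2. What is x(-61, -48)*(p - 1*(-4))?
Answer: 275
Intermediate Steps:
p = 1
x(-61, -48)*(p - 1*(-4)) = 55*(1 - 1*(-4)) = 55*(1 + 4) = 55*5 = 275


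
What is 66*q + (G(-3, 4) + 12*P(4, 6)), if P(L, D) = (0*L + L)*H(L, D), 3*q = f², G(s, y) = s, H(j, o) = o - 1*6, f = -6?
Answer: 789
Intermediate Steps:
H(j, o) = -6 + o (H(j, o) = o - 6 = -6 + o)
q = 12 (q = (⅓)*(-6)² = (⅓)*36 = 12)
P(L, D) = L*(-6 + D) (P(L, D) = (0*L + L)*(-6 + D) = (0 + L)*(-6 + D) = L*(-6 + D))
66*q + (G(-3, 4) + 12*P(4, 6)) = 66*12 + (-3 + 12*(4*(-6 + 6))) = 792 + (-3 + 12*(4*0)) = 792 + (-3 + 12*0) = 792 + (-3 + 0) = 792 - 3 = 789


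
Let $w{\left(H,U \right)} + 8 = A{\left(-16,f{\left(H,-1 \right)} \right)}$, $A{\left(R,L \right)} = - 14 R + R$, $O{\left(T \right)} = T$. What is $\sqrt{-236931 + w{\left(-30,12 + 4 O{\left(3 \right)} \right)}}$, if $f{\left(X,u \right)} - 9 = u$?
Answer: $i \sqrt{236731} \approx 486.55 i$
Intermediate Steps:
$f{\left(X,u \right)} = 9 + u$
$A{\left(R,L \right)} = - 13 R$
$w{\left(H,U \right)} = 200$ ($w{\left(H,U \right)} = -8 - -208 = -8 + 208 = 200$)
$\sqrt{-236931 + w{\left(-30,12 + 4 O{\left(3 \right)} \right)}} = \sqrt{-236931 + 200} = \sqrt{-236731} = i \sqrt{236731}$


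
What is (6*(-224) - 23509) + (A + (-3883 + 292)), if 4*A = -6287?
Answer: -120063/4 ≈ -30016.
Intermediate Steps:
A = -6287/4 (A = (¼)*(-6287) = -6287/4 ≈ -1571.8)
(6*(-224) - 23509) + (A + (-3883 + 292)) = (6*(-224) - 23509) + (-6287/4 + (-3883 + 292)) = (-1344 - 23509) + (-6287/4 - 3591) = -24853 - 20651/4 = -120063/4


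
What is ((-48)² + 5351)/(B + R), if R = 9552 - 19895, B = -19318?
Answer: -7655/29661 ≈ -0.25808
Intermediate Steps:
R = -10343
((-48)² + 5351)/(B + R) = ((-48)² + 5351)/(-19318 - 10343) = (2304 + 5351)/(-29661) = 7655*(-1/29661) = -7655/29661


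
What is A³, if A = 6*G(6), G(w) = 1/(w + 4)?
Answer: 27/125 ≈ 0.21600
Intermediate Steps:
G(w) = 1/(4 + w)
A = ⅗ (A = 6/(4 + 6) = 6/10 = 6*(⅒) = ⅗ ≈ 0.60000)
A³ = (⅗)³ = 27/125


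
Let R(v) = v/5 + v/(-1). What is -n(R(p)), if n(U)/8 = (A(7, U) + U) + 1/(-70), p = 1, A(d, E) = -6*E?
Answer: -1116/35 ≈ -31.886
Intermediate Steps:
R(v) = -4*v/5 (R(v) = v*(1/5) + v*(-1) = v/5 - v = -4*v/5)
n(U) = -4/35 - 40*U (n(U) = 8*((-6*U + U) + 1/(-70)) = 8*(-5*U - 1/70) = 8*(-1/70 - 5*U) = -4/35 - 40*U)
-n(R(p)) = -(-4/35 - (-32)) = -(-4/35 - 40*(-4/5)) = -(-4/35 + 32) = -1*1116/35 = -1116/35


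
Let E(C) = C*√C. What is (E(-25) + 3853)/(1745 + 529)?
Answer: 3853/2274 - 125*I/2274 ≈ 1.6944 - 0.054969*I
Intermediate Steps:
E(C) = C^(3/2)
(E(-25) + 3853)/(1745 + 529) = ((-25)^(3/2) + 3853)/(1745 + 529) = (-125*I + 3853)/2274 = (3853 - 125*I)*(1/2274) = 3853/2274 - 125*I/2274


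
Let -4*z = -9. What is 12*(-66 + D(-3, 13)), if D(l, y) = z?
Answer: -765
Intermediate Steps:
z = 9/4 (z = -¼*(-9) = 9/4 ≈ 2.2500)
D(l, y) = 9/4
12*(-66 + D(-3, 13)) = 12*(-66 + 9/4) = 12*(-255/4) = -765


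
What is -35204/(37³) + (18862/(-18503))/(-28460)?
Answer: -9268654170317/13336817891570 ≈ -0.69497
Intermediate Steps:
-35204/(37³) + (18862/(-18503))/(-28460) = -35204/50653 + (18862*(-1/18503))*(-1/28460) = -35204*1/50653 - 18862/18503*(-1/28460) = -35204/50653 + 9431/263297690 = -9268654170317/13336817891570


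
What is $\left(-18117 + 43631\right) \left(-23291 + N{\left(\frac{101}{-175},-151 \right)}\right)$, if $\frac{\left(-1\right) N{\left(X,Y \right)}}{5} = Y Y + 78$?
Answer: $-3512920604$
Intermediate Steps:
$N{\left(X,Y \right)} = -390 - 5 Y^{2}$ ($N{\left(X,Y \right)} = - 5 \left(Y Y + 78\right) = - 5 \left(Y^{2} + 78\right) = - 5 \left(78 + Y^{2}\right) = -390 - 5 Y^{2}$)
$\left(-18117 + 43631\right) \left(-23291 + N{\left(\frac{101}{-175},-151 \right)}\right) = \left(-18117 + 43631\right) \left(-23291 - \left(390 + 5 \left(-151\right)^{2}\right)\right) = 25514 \left(-23291 - 114395\right) = 25514 \left(-137686\right) = -3512920604$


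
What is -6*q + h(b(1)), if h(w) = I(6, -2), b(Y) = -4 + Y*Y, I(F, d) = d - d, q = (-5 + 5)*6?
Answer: 0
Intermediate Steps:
q = 0 (q = 0*6 = 0)
I(F, d) = 0
b(Y) = -4 + Y**2
h(w) = 0
-6*q + h(b(1)) = -6*0 + 0 = 0 + 0 = 0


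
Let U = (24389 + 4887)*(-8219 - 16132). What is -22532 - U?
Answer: 712877344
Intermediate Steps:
U = -712899876 (U = 29276*(-24351) = -712899876)
-22532 - U = -22532 - 1*(-712899876) = -22532 + 712899876 = 712877344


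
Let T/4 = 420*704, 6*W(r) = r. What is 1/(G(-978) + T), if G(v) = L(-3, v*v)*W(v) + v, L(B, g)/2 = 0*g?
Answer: 1/1181742 ≈ 8.4621e-7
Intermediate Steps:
W(r) = r/6
L(B, g) = 0 (L(B, g) = 2*(0*g) = 2*0 = 0)
G(v) = v (G(v) = 0*(v/6) + v = 0 + v = v)
T = 1182720 (T = 4*(420*704) = 4*295680 = 1182720)
1/(G(-978) + T) = 1/(-978 + 1182720) = 1/1181742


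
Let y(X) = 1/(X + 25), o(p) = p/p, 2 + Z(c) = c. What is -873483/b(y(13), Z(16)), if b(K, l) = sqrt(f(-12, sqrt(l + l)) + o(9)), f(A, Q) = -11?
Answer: 873483*I*sqrt(10)/10 ≈ 2.7622e+5*I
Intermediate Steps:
Z(c) = -2 + c
o(p) = 1
y(X) = 1/(25 + X)
b(K, l) = I*sqrt(10) (b(K, l) = sqrt(-11 + 1) = sqrt(-10) = I*sqrt(10))
-873483/b(y(13), Z(16)) = -873483*(-I*sqrt(10)/10) = -(-873483)*I*sqrt(10)/10 = 873483*I*sqrt(10)/10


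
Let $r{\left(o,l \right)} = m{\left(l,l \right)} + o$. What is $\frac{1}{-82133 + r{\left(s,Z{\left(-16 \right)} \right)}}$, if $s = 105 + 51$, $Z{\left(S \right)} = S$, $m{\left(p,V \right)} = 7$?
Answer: $- \frac{1}{81970} \approx -1.22 \cdot 10^{-5}$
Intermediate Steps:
$s = 156$
$r{\left(o,l \right)} = 7 + o$
$\frac{1}{-82133 + r{\left(s,Z{\left(-16 \right)} \right)}} = \frac{1}{-82133 + \left(7 + 156\right)} = \frac{1}{-82133 + 163} = \frac{1}{-81970} = - \frac{1}{81970}$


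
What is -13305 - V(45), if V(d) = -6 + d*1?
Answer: -13344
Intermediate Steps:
V(d) = -6 + d
-13305 - V(45) = -13305 - (-6 + 45) = -13305 - 1*39 = -13305 - 39 = -13344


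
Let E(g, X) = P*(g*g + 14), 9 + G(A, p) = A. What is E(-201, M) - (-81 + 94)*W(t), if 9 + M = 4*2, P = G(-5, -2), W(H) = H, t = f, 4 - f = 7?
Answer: -565771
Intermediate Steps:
f = -3 (f = 4 - 1*7 = 4 - 7 = -3)
G(A, p) = -9 + A
t = -3
P = -14 (P = -9 - 5 = -14)
M = -1 (M = -9 + 4*2 = -9 + 8 = -1)
E(g, X) = -196 - 14*g² (E(g, X) = -14*(g*g + 14) = -14*(g² + 14) = -14*(14 + g²) = -196 - 14*g²)
E(-201, M) - (-81 + 94)*W(t) = (-196 - 14*(-201)²) - (-81 + 94)*(-3) = (-196 - 14*40401) - 13*(-3) = (-196 - 565614) - 1*(-39) = -565810 + 39 = -565771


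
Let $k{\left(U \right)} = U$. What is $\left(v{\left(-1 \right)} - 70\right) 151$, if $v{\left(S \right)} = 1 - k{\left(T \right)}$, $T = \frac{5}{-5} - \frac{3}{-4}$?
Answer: $- \frac{41525}{4} \approx -10381.0$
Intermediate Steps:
$T = - \frac{1}{4}$ ($T = 5 \left(- \frac{1}{5}\right) - - \frac{3}{4} = -1 + \frac{3}{4} = - \frac{1}{4} \approx -0.25$)
$v{\left(S \right)} = \frac{5}{4}$ ($v{\left(S \right)} = 1 - - \frac{1}{4} = 1 + \frac{1}{4} = \frac{5}{4}$)
$\left(v{\left(-1 \right)} - 70\right) 151 = \left(\frac{5}{4} - 70\right) 151 = \left(- \frac{275}{4}\right) 151 = - \frac{41525}{4}$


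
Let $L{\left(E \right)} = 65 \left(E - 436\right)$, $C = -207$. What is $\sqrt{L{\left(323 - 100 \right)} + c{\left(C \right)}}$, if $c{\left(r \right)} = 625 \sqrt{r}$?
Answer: $\sqrt{-13845 + 1875 i \sqrt{23}} \approx 36.496 + 123.19 i$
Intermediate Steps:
$L{\left(E \right)} = -28340 + 65 E$ ($L{\left(E \right)} = 65 \left(-436 + E\right) = -28340 + 65 E$)
$\sqrt{L{\left(323 - 100 \right)} + c{\left(C \right)}} = \sqrt{\left(-28340 + 65 \left(323 - 100\right)\right) + 625 \sqrt{-207}} = \sqrt{\left(-28340 + 65 \left(323 - 100\right)\right) + 625 \cdot 3 i \sqrt{23}} = \sqrt{\left(-28340 + 65 \cdot 223\right) + 1875 i \sqrt{23}} = \sqrt{\left(-28340 + 14495\right) + 1875 i \sqrt{23}} = \sqrt{-13845 + 1875 i \sqrt{23}}$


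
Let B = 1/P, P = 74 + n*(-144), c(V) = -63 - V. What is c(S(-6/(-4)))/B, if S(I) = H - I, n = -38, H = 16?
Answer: -429815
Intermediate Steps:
S(I) = 16 - I
P = 5546 (P = 74 - 38*(-144) = 74 + 5472 = 5546)
B = 1/5546 ≈ 0.00018031
c(S(-6/(-4)))/B = (-63 - (16 - (-6)/(-4)))/(1/5546) = (-63 - (16 - (-6)*(-1)/4))*5546 = (-63 - (16 - 1*3/2))*5546 = (-63 - (16 - 3/2))*5546 = (-63 - 1*29/2)*5546 = (-63 - 29/2)*5546 = -155/2*5546 = -429815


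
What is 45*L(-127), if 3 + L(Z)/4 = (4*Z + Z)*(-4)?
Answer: 456660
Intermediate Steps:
L(Z) = -12 - 80*Z (L(Z) = -12 + 4*((4*Z + Z)*(-4)) = -12 + 4*((5*Z)*(-4)) = -12 + 4*(-20*Z) = -12 - 80*Z)
45*L(-127) = 45*(-12 - 80*(-127)) = 45*(-12 + 10160) = 45*10148 = 456660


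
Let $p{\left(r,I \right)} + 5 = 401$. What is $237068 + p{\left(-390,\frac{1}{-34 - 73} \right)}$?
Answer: $237464$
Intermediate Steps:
$p{\left(r,I \right)} = 396$ ($p{\left(r,I \right)} = -5 + 401 = 396$)
$237068 + p{\left(-390,\frac{1}{-34 - 73} \right)} = 237068 + 396 = 237464$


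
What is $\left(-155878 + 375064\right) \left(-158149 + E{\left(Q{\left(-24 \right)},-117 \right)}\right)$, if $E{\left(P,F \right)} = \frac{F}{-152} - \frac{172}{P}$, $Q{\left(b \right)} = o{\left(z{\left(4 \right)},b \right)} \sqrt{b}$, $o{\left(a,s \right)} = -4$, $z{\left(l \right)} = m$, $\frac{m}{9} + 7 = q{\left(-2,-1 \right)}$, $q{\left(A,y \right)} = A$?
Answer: $- \frac{2634454727883}{76} - \frac{1570833 i \sqrt{6}}{2} \approx -3.4664 \cdot 10^{10} - 1.9239 \cdot 10^{6} i$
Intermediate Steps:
$m = -81$ ($m = -63 + 9 \left(-2\right) = -63 - 18 = -81$)
$z{\left(l \right)} = -81$
$Q{\left(b \right)} = - 4 \sqrt{b}$
$E{\left(P,F \right)} = - \frac{172}{P} - \frac{F}{152}$ ($E{\left(P,F \right)} = F \left(- \frac{1}{152}\right) - \frac{172}{P} = - \frac{F}{152} - \frac{172}{P} = - \frac{172}{P} - \frac{F}{152}$)
$\left(-155878 + 375064\right) \left(-158149 + E{\left(Q{\left(-24 \right)},-117 \right)}\right) = \left(-155878 + 375064\right) \left(-158149 - \left(- \frac{117}{152} + \frac{172}{\left(-4\right) \sqrt{-24}}\right)\right) = 219186 \left(-158149 + \left(- \frac{172}{\left(-4\right) 2 i \sqrt{6}} + \frac{117}{152}\right)\right) = 219186 \left(-158149 + \left(- \frac{172}{\left(-8\right) i \sqrt{6}} + \frac{117}{152}\right)\right) = 219186 \left(-158149 + \left(- 172 \frac{i \sqrt{6}}{48} + \frac{117}{152}\right)\right) = 219186 \left(-158149 + \left(- \frac{43 i \sqrt{6}}{12} + \frac{117}{152}\right)\right) = 219186 \left(-158149 + \left(\frac{117}{152} - \frac{43 i \sqrt{6}}{12}\right)\right) = 219186 \left(- \frac{24038531}{152} - \frac{43 i \sqrt{6}}{12}\right) = - \frac{2634454727883}{76} - \frac{1570833 i \sqrt{6}}{2}$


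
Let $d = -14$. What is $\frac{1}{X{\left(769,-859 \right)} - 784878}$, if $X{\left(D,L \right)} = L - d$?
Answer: $- \frac{1}{785723} \approx -1.2727 \cdot 10^{-6}$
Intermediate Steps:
$X{\left(D,L \right)} = 14 + L$ ($X{\left(D,L \right)} = L - -14 = L + 14 = 14 + L$)
$\frac{1}{X{\left(769,-859 \right)} - 784878} = \frac{1}{\left(14 - 859\right) - 784878} = \frac{1}{-845 - 784878} = \frac{1}{-785723} = - \frac{1}{785723}$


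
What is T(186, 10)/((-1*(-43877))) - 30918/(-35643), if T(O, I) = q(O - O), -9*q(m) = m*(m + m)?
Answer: 10306/11881 ≈ 0.86744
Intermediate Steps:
q(m) = -2*m**2/9 (q(m) = -m*(m + m)/9 = -m*2*m/9 = -2*m**2/9)
T(O, I) = 0 (T(O, I) = -2*(O - O)**2/9 = -2/9*0**2 = -2/9*0 = 0)
T(186, 10)/((-1*(-43877))) - 30918/(-35643) = 0/((-1*(-43877))) - 30918/(-35643) = 0/43877 - 30918*(-1/35643) = 0*(1/43877) + 10306/11881 = 0 + 10306/11881 = 10306/11881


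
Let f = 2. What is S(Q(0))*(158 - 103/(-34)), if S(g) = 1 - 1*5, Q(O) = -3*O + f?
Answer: -10950/17 ≈ -644.12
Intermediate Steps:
Q(O) = 2 - 3*O (Q(O) = -3*O + 2 = 2 - 3*O)
S(g) = -4 (S(g) = 1 - 5 = -4)
S(Q(0))*(158 - 103/(-34)) = -4*(158 - 103/(-34)) = -4*(158 - 103*(-1/34)) = -4*(158 + 103/34) = -4*5475/34 = -10950/17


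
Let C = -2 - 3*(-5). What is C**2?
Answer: 169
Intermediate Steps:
C = 13 (C = -2 + 15 = 13)
C**2 = 13**2 = 169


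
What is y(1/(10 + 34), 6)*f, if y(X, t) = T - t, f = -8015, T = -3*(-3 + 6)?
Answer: 120225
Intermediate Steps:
T = -9 (T = -3*3 = -9)
y(X, t) = -9 - t
y(1/(10 + 34), 6)*f = (-9 - 1*6)*(-8015) = (-9 - 6)*(-8015) = -15*(-8015) = 120225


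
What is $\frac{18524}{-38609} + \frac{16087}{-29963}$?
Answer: $- \frac{1176137595}{1156841467} \approx -1.0167$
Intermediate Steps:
$\frac{18524}{-38609} + \frac{16087}{-29963} = 18524 \left(- \frac{1}{38609}\right) + 16087 \left(- \frac{1}{29963}\right) = - \frac{18524}{38609} - \frac{16087}{29963} = - \frac{1176137595}{1156841467}$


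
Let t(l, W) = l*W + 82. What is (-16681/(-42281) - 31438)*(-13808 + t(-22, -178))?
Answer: 13039583424570/42281 ≈ 3.0840e+8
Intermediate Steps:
t(l, W) = 82 + W*l (t(l, W) = W*l + 82 = 82 + W*l)
(-16681/(-42281) - 31438)*(-13808 + t(-22, -178)) = (-16681/(-42281) - 31438)*(-13808 + (82 - 178*(-22))) = (-16681*(-1/42281) - 31438)*(-13808 + (82 + 3916)) = (16681/42281 - 31438)*(-13808 + 3998) = -1329213397/42281*(-9810) = 13039583424570/42281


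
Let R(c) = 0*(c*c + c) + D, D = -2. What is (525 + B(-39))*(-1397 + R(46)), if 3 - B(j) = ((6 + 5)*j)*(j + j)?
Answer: 46074666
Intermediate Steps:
B(j) = 3 - 22*j² (B(j) = 3 - (6 + 5)*j*(j + j) = 3 - 11*j*2*j = 3 - 22*j²)
R(c) = -2 (R(c) = 0*(c*c + c) - 2 = 0*(c² + c) - 2 = 0*(c + c²) - 2 = 0 - 2 = -2)
(525 + B(-39))*(-1397 + R(46)) = (525 + (3 - 22*(-39)²))*(-1397 - 2) = (525 + (3 - 22*1521))*(-1399) = (525 + (3 - 33462))*(-1399) = (525 - 33459)*(-1399) = -32934*(-1399) = 46074666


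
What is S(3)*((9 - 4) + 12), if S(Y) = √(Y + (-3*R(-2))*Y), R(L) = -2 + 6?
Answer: 17*I*√33 ≈ 97.658*I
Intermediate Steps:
R(L) = 4
S(Y) = √11*√(-Y) (S(Y) = √(Y + (-3*4)*Y) = √(Y - 12*Y) = √(-11*Y) = √11*√(-Y))
S(3)*((9 - 4) + 12) = (√11*√(-1*3))*((9 - 4) + 12) = (√11*√(-3))*(5 + 12) = (√11*(I*√3))*17 = (I*√33)*17 = 17*I*√33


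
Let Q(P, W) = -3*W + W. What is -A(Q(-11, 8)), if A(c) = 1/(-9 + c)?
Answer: 1/25 ≈ 0.040000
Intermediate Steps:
Q(P, W) = -2*W
-A(Q(-11, 8)) = -1/(-9 - 2*8) = -1/(-9 - 16) = -1/(-25) = -1*(-1/25) = 1/25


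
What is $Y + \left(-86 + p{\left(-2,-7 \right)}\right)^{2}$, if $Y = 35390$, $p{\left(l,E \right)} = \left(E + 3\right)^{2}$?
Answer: $40290$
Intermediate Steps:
$p{\left(l,E \right)} = \left(3 + E\right)^{2}$
$Y + \left(-86 + p{\left(-2,-7 \right)}\right)^{2} = 35390 + \left(-86 + \left(3 - 7\right)^{2}\right)^{2} = 35390 + \left(-86 + \left(-4\right)^{2}\right)^{2} = 35390 + \left(-86 + 16\right)^{2} = 35390 + \left(-70\right)^{2} = 35390 + 4900 = 40290$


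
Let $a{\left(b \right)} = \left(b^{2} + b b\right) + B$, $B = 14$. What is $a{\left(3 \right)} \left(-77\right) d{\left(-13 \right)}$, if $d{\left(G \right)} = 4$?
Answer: $-9856$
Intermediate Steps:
$a{\left(b \right)} = 14 + 2 b^{2}$ ($a{\left(b \right)} = \left(b^{2} + b b\right) + 14 = \left(b^{2} + b^{2}\right) + 14 = 2 b^{2} + 14 = 14 + 2 b^{2}$)
$a{\left(3 \right)} \left(-77\right) d{\left(-13 \right)} = \left(14 + 2 \cdot 3^{2}\right) \left(-77\right) 4 = \left(14 + 2 \cdot 9\right) \left(-77\right) 4 = \left(14 + 18\right) \left(-77\right) 4 = 32 \left(-77\right) 4 = \left(-2464\right) 4 = -9856$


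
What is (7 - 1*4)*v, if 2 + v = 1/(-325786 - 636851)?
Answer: -1925275/320879 ≈ -6.0000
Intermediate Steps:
v = -1925275/962637 (v = -2 + 1/(-325786 - 636851) = -2 + 1/(-962637) = -2 - 1/962637 = -1925275/962637 ≈ -2.0000)
(7 - 1*4)*v = (7 - 1*4)*(-1925275/962637) = (7 - 4)*(-1925275/962637) = 3*(-1925275/962637) = -1925275/320879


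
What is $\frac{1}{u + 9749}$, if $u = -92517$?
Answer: $- \frac{1}{82768} \approx -1.2082 \cdot 10^{-5}$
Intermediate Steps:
$\frac{1}{u + 9749} = \frac{1}{-92517 + 9749} = \frac{1}{-82768} = - \frac{1}{82768}$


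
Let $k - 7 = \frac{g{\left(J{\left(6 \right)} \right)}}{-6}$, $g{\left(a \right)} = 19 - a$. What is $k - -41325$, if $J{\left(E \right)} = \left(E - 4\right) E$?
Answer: $\frac{247985}{6} \approx 41331.0$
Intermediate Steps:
$J{\left(E \right)} = E \left(-4 + E\right)$ ($J{\left(E \right)} = \left(-4 + E\right) E = E \left(-4 + E\right)$)
$k = \frac{35}{6}$ ($k = 7 + \frac{19 - 6 \left(-4 + 6\right)}{-6} = 7 - \frac{19 - 6 \cdot 2}{6} = 7 - \frac{19 - 12}{6} = 7 - \frac{7}{6} = \frac{35}{6} \approx 5.8333$)
$k - -41325 = \frac{35}{6} - -41325 = \frac{35}{6} + 41325 = \frac{247985}{6}$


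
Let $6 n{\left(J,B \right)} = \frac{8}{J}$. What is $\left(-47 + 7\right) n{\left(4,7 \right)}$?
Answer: $- \frac{40}{3} \approx -13.333$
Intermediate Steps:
$n{\left(J,B \right)} = \frac{4}{3 J}$ ($n{\left(J,B \right)} = \frac{8 \frac{1}{J}}{6} = \frac{4}{3 J}$)
$\left(-47 + 7\right) n{\left(4,7 \right)} = \left(-47 + 7\right) \frac{4}{3 \cdot 4} = - 40 \cdot \frac{4}{3} \cdot \frac{1}{4} = \left(-40\right) \frac{1}{3} = - \frac{40}{3}$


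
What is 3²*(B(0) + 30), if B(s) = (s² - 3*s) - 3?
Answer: 243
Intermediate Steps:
B(s) = -3 + s² - 3*s
3²*(B(0) + 30) = 3²*((-3 + 0² - 3*0) + 30) = 9*((-3 + 0 + 0) + 30) = 9*(-3 + 30) = 9*27 = 243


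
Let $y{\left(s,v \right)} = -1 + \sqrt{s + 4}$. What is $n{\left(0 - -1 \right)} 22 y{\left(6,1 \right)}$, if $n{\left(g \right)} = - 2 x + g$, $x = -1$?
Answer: $-66 + 66 \sqrt{10} \approx 142.71$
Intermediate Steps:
$y{\left(s,v \right)} = -1 + \sqrt{4 + s}$
$n{\left(g \right)} = 2 + g$ ($n{\left(g \right)} = \left(-2\right) \left(-1\right) + g = 2 + g$)
$n{\left(0 - -1 \right)} 22 y{\left(6,1 \right)} = \left(2 + \left(0 - -1\right)\right) 22 \left(-1 + \sqrt{4 + 6}\right) = \left(2 + \left(0 + 1\right)\right) 22 \left(-1 + \sqrt{10}\right) = \left(2 + 1\right) 22 \left(-1 + \sqrt{10}\right) = 3 \cdot 22 \left(-1 + \sqrt{10}\right) = 66 \left(-1 + \sqrt{10}\right) = -66 + 66 \sqrt{10}$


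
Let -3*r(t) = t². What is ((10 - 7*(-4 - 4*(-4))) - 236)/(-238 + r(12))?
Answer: 155/143 ≈ 1.0839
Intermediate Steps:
r(t) = -t²/3
((10 - 7*(-4 - 4*(-4))) - 236)/(-238 + r(12)) = ((10 - 7*(-4 - 4*(-4))) - 236)/(-238 - ⅓*12²) = ((10 - 7*(-4 + 16)) - 236)/(-238 - ⅓*144) = ((10 - 7*12) - 236)/(-238 - 48) = ((10 - 84) - 236)/(-286) = (-74 - 236)*(-1/286) = -310*(-1/286) = 155/143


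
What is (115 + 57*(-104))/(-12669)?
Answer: 5813/12669 ≈ 0.45884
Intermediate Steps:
(115 + 57*(-104))/(-12669) = (115 - 5928)*(-1/12669) = -5813*(-1/12669) = 5813/12669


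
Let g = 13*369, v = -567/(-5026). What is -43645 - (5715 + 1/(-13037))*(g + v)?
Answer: -128516566544764/4680283 ≈ -2.7459e+7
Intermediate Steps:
v = 81/718 (v = -567*(-1/5026) = 81/718 ≈ 0.11281)
g = 4797
-43645 - (5715 + 1/(-13037))*(g + v) = -43645 - (5715 + 1/(-13037))*(4797 + 81/718) = -43645 - (5715 - 1/13037)*3444327/718 = -43645 - 74506454*3444327/(13037*718) = -43645 - 1*128312295593229/4680283 = -43645 - 128312295593229/4680283 = -128516566544764/4680283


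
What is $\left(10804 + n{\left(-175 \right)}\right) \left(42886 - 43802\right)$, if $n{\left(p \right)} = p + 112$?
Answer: $-9838756$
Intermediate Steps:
$n{\left(p \right)} = 112 + p$
$\left(10804 + n{\left(-175 \right)}\right) \left(42886 - 43802\right) = \left(10804 + \left(112 - 175\right)\right) \left(42886 - 43802\right) = \left(10804 - 63\right) \left(-916\right) = 10741 \left(-916\right) = -9838756$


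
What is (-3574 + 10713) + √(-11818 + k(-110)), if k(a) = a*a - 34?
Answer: 7139 + 2*√62 ≈ 7154.8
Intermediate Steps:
k(a) = -34 + a² (k(a) = a² - 34 = -34 + a²)
(-3574 + 10713) + √(-11818 + k(-110)) = (-3574 + 10713) + √(-11818 + (-34 + (-110)²)) = 7139 + √(-11818 + (-34 + 12100)) = 7139 + √(-11818 + 12066) = 7139 + √248 = 7139 + 2*√62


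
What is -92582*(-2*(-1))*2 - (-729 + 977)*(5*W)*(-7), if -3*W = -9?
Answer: -344288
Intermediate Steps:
W = 3 (W = -⅓*(-9) = 3)
-92582*(-2*(-1))*2 - (-729 + 977)*(5*W)*(-7) = -92582*(-2*(-1))*2 - (-729 + 977)*(5*3)*(-7) = -185164*2 - 248*15*(-7) = -92582*4 - 248*(-105) = -370328 - 1*(-26040) = -370328 + 26040 = -344288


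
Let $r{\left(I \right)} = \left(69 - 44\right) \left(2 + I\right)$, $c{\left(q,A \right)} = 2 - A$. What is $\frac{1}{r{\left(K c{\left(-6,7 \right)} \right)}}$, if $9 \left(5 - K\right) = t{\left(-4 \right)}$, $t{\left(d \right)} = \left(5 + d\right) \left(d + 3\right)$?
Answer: $- \frac{9}{5300} \approx -0.0016981$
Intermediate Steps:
$t{\left(d \right)} = \left(3 + d\right) \left(5 + d\right)$ ($t{\left(d \right)} = \left(5 + d\right) \left(3 + d\right) = \left(3 + d\right) \left(5 + d\right)$)
$K = \frac{46}{9}$ ($K = 5 - \frac{15 + \left(-4\right)^{2} + 8 \left(-4\right)}{9} = 5 - \frac{15 + 16 - 32}{9} = 5 - - \frac{1}{9} = 5 + \frac{1}{9} = \frac{46}{9} \approx 5.1111$)
$r{\left(I \right)} = 50 + 25 I$ ($r{\left(I \right)} = 25 \left(2 + I\right) = 50 + 25 I$)
$\frac{1}{r{\left(K c{\left(-6,7 \right)} \right)}} = \frac{1}{50 + 25 \frac{46 \left(2 - 7\right)}{9}} = \frac{1}{50 + 25 \cdot \frac{46}{9} \left(-5\right)} = \frac{1}{50 + 25 \left(- \frac{230}{9}\right)} = \frac{1}{50 - \frac{5750}{9}} = \frac{1}{- \frac{5300}{9}} = - \frac{9}{5300}$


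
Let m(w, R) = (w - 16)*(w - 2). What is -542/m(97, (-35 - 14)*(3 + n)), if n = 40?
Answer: -542/7695 ≈ -0.070435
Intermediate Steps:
m(w, R) = (-16 + w)*(-2 + w)
-542/m(97, (-35 - 14)*(3 + n)) = -542/(32 + 97² - 18*97) = -542/(32 + 9409 - 1746) = -542/7695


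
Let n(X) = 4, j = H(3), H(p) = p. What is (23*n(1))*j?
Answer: 276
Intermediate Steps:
j = 3
(23*n(1))*j = (23*4)*3 = 92*3 = 276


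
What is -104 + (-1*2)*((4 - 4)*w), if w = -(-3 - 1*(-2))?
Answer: -104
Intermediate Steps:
w = 1 (w = -(-3 + 2) = -1*(-1) = 1)
-104 + (-1*2)*((4 - 4)*w) = -104 + (-1*2)*((4 - 4)*1) = -104 - 0 = -104 - 2*0 = -104 + 0 = -104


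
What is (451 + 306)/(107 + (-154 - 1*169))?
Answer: -757/216 ≈ -3.5046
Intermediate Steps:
(451 + 306)/(107 + (-154 - 1*169)) = 757/(107 + (-154 - 169)) = 757/(107 - 323) = 757/(-216) = 757*(-1/216) = -757/216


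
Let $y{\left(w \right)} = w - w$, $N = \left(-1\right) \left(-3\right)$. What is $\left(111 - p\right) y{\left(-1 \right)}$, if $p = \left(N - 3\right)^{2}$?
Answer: $0$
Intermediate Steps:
$N = 3$
$p = 0$ ($p = \left(3 - 3\right)^{2} = 0^{2} = 0$)
$y{\left(w \right)} = 0$
$\left(111 - p\right) y{\left(-1 \right)} = \left(111 - 0\right) 0 = \left(111 + 0\right) 0 = 111 \cdot 0 = 0$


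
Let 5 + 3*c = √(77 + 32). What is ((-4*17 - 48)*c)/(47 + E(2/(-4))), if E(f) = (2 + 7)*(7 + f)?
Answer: 1160/633 - 232*√109/633 ≈ -1.9939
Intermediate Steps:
c = -5/3 + √109/3 (c = -5/3 + √(77 + 32)/3 = -5/3 + √109/3 ≈ 1.8134)
E(f) = 63 + 9*f (E(f) = 9*(7 + f) = 63 + 9*f)
((-4*17 - 48)*c)/(47 + E(2/(-4))) = ((-4*17 - 48)*(-5/3 + √109/3))/(47 + (63 + 9*(2/(-4)))) = ((-68 - 48)*(-5/3 + √109/3))/(47 + (63 + 9*(2*(-¼)))) = (-116*(-5/3 + √109/3))/(47 + (63 + 9*(-½))) = (580/3 - 116*√109/3)/(47 + (63 - 9/2)) = (580/3 - 116*√109/3)/(47 + 117/2) = (580/3 - 116*√109/3)/(211/2) = (580/3 - 116*√109/3)*(2/211) = 1160/633 - 232*√109/633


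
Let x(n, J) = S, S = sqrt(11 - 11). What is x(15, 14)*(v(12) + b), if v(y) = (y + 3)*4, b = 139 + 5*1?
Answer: 0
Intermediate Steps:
b = 144 (b = 139 + 5 = 144)
S = 0 (S = sqrt(0) = 0)
x(n, J) = 0
v(y) = 12 + 4*y (v(y) = (3 + y)*4 = 12 + 4*y)
x(15, 14)*(v(12) + b) = 0*((12 + 4*12) + 144) = 0*((12 + 48) + 144) = 0*(60 + 144) = 0*204 = 0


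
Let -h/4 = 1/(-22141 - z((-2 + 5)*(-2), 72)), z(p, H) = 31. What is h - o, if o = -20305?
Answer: 112550616/5543 ≈ 20305.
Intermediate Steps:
h = 1/5543 (h = -4/(-22141 - 1*31) = -4/(-22141 - 31) = -4/(-22172) = -4*(-1/22172) = 1/5543 ≈ 0.00018041)
h - o = 1/5543 - 1*(-20305) = 1/5543 + 20305 = 112550616/5543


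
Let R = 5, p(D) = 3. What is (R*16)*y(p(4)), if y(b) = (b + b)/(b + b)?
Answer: 80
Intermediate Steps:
y(b) = 1 (y(b) = (2*b)/((2*b)) = (2*b)*(1/(2*b)) = 1)
(R*16)*y(p(4)) = (5*16)*1 = 80*1 = 80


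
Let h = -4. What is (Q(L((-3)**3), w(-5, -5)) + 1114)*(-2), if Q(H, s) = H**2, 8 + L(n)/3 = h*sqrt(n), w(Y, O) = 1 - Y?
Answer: 4396 - 3456*I*sqrt(3) ≈ 4396.0 - 5986.0*I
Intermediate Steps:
L(n) = -24 - 12*sqrt(n) (L(n) = -24 + 3*(-4*sqrt(n)) = -24 - 12*sqrt(n))
(Q(L((-3)**3), w(-5, -5)) + 1114)*(-2) = ((-24 - 12*3*I*sqrt(3))**2 + 1114)*(-2) = ((-24 - 36*I*sqrt(3))**2 + 1114)*(-2) = (1114 + (-24 - 36*I*sqrt(3))**2)*(-2) = -2228 - 2*(-24 - 36*I*sqrt(3))**2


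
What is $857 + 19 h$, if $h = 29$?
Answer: $1408$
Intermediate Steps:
$857 + 19 h = 857 + 19 \cdot 29 = 857 + 551 = 1408$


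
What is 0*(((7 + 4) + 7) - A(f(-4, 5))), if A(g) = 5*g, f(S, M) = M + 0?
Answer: 0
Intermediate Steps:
f(S, M) = M
0*(((7 + 4) + 7) - A(f(-4, 5))) = 0*(((7 + 4) + 7) - 5*5) = 0*((11 + 7) - 1*25) = 0*(18 - 25) = 0*(-7) = 0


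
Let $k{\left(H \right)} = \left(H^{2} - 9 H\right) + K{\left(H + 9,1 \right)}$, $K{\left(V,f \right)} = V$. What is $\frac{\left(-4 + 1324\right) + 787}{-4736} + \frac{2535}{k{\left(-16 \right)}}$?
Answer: $\frac{3725903}{620416} \approx 6.0055$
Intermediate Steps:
$k{\left(H \right)} = 9 + H^{2} - 8 H$ ($k{\left(H \right)} = \left(H^{2} - 9 H\right) + \left(H + 9\right) = \left(H^{2} - 9 H\right) + \left(9 + H\right) = 9 + H^{2} - 8 H$)
$\frac{\left(-4 + 1324\right) + 787}{-4736} + \frac{2535}{k{\left(-16 \right)}} = \frac{\left(-4 + 1324\right) + 787}{-4736} + \frac{2535}{9 + \left(-16\right)^{2} - -128} = \left(1320 + 787\right) \left(- \frac{1}{4736}\right) + \frac{2535}{9 + 256 + 128} = 2107 \left(- \frac{1}{4736}\right) + \frac{2535}{393} = - \frac{2107}{4736} + 2535 \cdot \frac{1}{393} = - \frac{2107}{4736} + \frac{845}{131} = \frac{3725903}{620416}$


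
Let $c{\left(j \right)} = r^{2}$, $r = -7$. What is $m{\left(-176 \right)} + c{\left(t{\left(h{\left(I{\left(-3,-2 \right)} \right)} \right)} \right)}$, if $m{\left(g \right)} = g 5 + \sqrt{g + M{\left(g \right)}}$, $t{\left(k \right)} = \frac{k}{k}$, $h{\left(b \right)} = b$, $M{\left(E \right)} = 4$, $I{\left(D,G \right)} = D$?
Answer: $-831 + 2 i \sqrt{43} \approx -831.0 + 13.115 i$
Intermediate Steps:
$t{\left(k \right)} = 1$
$c{\left(j \right)} = 49$ ($c{\left(j \right)} = \left(-7\right)^{2} = 49$)
$m{\left(g \right)} = \sqrt{4 + g} + 5 g$ ($m{\left(g \right)} = g 5 + \sqrt{g + 4} = 5 g + \sqrt{4 + g} = \sqrt{4 + g} + 5 g$)
$m{\left(-176 \right)} + c{\left(t{\left(h{\left(I{\left(-3,-2 \right)} \right)} \right)} \right)} = \left(\sqrt{4 - 176} + 5 \left(-176\right)\right) + 49 = \left(\sqrt{-172} - 880\right) + 49 = \left(2 i \sqrt{43} - 880\right) + 49 = \left(-880 + 2 i \sqrt{43}\right) + 49 = -831 + 2 i \sqrt{43}$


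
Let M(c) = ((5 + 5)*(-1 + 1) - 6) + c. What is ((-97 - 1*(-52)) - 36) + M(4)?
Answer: -83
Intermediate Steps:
M(c) = -6 + c (M(c) = (10*0 - 6) + c = (0 - 6) + c = -6 + c)
((-97 - 1*(-52)) - 36) + M(4) = ((-97 - 1*(-52)) - 36) + (-6 + 4) = ((-97 + 52) - 36) - 2 = (-45 - 36) - 2 = -81 - 2 = -83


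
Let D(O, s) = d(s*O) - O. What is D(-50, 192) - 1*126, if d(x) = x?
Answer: -9676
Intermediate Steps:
D(O, s) = -O + O*s (D(O, s) = s*O - O = O*s - O = -O + O*s)
D(-50, 192) - 1*126 = -50*(-1 + 192) - 1*126 = -50*191 - 126 = -9550 - 126 = -9676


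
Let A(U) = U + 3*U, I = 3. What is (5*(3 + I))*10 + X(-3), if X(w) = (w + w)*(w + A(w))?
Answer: 390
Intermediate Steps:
A(U) = 4*U
X(w) = 10*w**2 (X(w) = (w + w)*(w + 4*w) = (2*w)*(5*w) = 10*w**2)
(5*(3 + I))*10 + X(-3) = (5*(3 + 3))*10 + 10*(-3)**2 = (5*6)*10 + 10*9 = 30*10 + 90 = 300 + 90 = 390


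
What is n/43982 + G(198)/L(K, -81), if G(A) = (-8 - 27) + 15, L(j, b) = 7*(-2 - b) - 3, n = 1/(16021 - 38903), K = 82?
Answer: -2012792303/55351786820 ≈ -0.036364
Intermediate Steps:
n = -1/22882 (n = 1/(-22882) = -1/22882 ≈ -4.3702e-5)
L(j, b) = -17 - 7*b (L(j, b) = (-14 - 7*b) - 3 = -17 - 7*b)
G(A) = -20 (G(A) = -35 + 15 = -20)
n/43982 + G(198)/L(K, -81) = -1/22882/43982 - 20/(-17 - 7*(-81)) = -1/22882*1/43982 - 20/(-17 + 567) = -1/1006396124 - 20/550 = -1/1006396124 - 20*1/550 = -1/1006396124 - 2/55 = -2012792303/55351786820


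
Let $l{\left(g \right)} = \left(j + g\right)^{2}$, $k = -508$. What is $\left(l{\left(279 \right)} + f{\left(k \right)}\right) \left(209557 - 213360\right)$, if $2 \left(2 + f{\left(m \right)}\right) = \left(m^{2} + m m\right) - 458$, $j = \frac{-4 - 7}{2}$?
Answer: $- \frac{5060047423}{4} \approx -1.265 \cdot 10^{9}$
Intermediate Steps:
$j = - \frac{11}{2}$ ($j = \left(-4 - 7\right) \frac{1}{2} = \left(-11\right) \frac{1}{2} = - \frac{11}{2} \approx -5.5$)
$f{\left(m \right)} = -231 + m^{2}$ ($f{\left(m \right)} = -2 + \frac{\left(m^{2} + m m\right) - 458}{2} = -2 + \frac{\left(m^{2} + m^{2}\right) - 458}{2} = -2 + \frac{2 m^{2} - 458}{2} = -2 + \frac{-458 + 2 m^{2}}{2} = -2 + \left(-229 + m^{2}\right) = -231 + m^{2}$)
$l{\left(g \right)} = \left(- \frac{11}{2} + g\right)^{2}$
$\left(l{\left(279 \right)} + f{\left(k \right)}\right) \left(209557 - 213360\right) = \left(\frac{\left(-11 + 2 \cdot 279\right)^{2}}{4} - \left(231 - \left(-508\right)^{2}\right)\right) \left(209557 - 213360\right) = \left(\frac{\left(-11 + 558\right)^{2}}{4} + \left(-231 + 258064\right)\right) \left(-3803\right) = \left(\frac{547^{2}}{4} + 257833\right) \left(-3803\right) = \left(\frac{1}{4} \cdot 299209 + 257833\right) \left(-3803\right) = \left(\frac{299209}{4} + 257833\right) \left(-3803\right) = \frac{1330541}{4} \left(-3803\right) = - \frac{5060047423}{4}$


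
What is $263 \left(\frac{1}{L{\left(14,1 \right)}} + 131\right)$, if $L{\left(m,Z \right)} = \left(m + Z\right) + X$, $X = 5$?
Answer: $\frac{689323}{20} \approx 34466.0$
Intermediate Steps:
$L{\left(m,Z \right)} = 5 + Z + m$ ($L{\left(m,Z \right)} = \left(m + Z\right) + 5 = \left(Z + m\right) + 5 = 5 + Z + m$)
$263 \left(\frac{1}{L{\left(14,1 \right)}} + 131\right) = 263 \left(\frac{1}{5 + 1 + 14} + 131\right) = 263 \left(\frac{1}{20} + 131\right) = 263 \cdot \frac{2621}{20} = \frac{689323}{20}$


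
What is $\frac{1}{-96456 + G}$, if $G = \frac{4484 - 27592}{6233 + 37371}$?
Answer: $- \frac{10901}{1051472633} \approx -1.0367 \cdot 10^{-5}$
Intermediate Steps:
$G = - \frac{5777}{10901}$ ($G = - \frac{23108}{43604} = \left(-23108\right) \frac{1}{43604} = - \frac{5777}{10901} \approx -0.52995$)
$\frac{1}{-96456 + G} = \frac{1}{-96456 - \frac{5777}{10901}} = \frac{1}{- \frac{1051472633}{10901}} = - \frac{10901}{1051472633}$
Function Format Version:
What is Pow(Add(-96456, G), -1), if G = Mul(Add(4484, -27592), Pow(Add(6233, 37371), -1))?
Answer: Rational(-10901, 1051472633) ≈ -1.0367e-5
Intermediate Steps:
G = Rational(-5777, 10901) (G = Mul(-23108, Pow(43604, -1)) = Mul(-23108, Rational(1, 43604)) = Rational(-5777, 10901) ≈ -0.52995)
Pow(Add(-96456, G), -1) = Pow(Add(-96456, Rational(-5777, 10901)), -1) = Pow(Rational(-1051472633, 10901), -1) = Rational(-10901, 1051472633)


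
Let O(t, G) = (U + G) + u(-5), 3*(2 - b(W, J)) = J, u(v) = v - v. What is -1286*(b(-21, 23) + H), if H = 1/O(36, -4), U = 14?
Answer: 107381/15 ≈ 7158.7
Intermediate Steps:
u(v) = 0
b(W, J) = 2 - J/3
O(t, G) = 14 + G (O(t, G) = (14 + G) + 0 = 14 + G)
H = ⅒ (H = 1/(14 - 4) = 1/10 = ⅒ ≈ 0.10000)
-1286*(b(-21, 23) + H) = -1286*((2 - ⅓*23) + ⅒) = -1286*((2 - 23/3) + ⅒) = -1286*(-17/3 + ⅒) = -1286*(-167/30) = 107381/15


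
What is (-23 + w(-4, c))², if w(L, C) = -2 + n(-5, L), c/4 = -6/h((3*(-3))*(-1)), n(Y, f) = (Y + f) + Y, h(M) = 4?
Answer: 1521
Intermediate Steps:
n(Y, f) = f + 2*Y
c = -6 (c = 4*(-6/4) = 4*(-6*¼) = 4*(-3/2) = -6)
w(L, C) = -12 + L (w(L, C) = -2 + (L + 2*(-5)) = -2 + (L - 10) = -2 + (-10 + L) = -12 + L)
(-23 + w(-4, c))² = (-23 + (-12 - 4))² = (-23 - 16)² = (-39)² = 1521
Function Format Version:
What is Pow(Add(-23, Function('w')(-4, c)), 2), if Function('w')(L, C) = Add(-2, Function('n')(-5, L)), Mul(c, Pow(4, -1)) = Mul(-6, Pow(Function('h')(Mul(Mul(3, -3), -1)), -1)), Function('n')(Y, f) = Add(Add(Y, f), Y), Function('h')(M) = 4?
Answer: 1521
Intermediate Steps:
Function('n')(Y, f) = Add(f, Mul(2, Y))
c = -6 (c = Mul(4, Mul(-6, Pow(4, -1))) = Mul(4, Mul(-6, Rational(1, 4))) = Mul(4, Rational(-3, 2)) = -6)
Function('w')(L, C) = Add(-12, L) (Function('w')(L, C) = Add(-2, Add(L, Mul(2, -5))) = Add(-2, Add(L, -10)) = Add(-2, Add(-10, L)) = Add(-12, L))
Pow(Add(-23, Function('w')(-4, c)), 2) = Pow(Add(-23, Add(-12, -4)), 2) = Pow(Add(-23, -16), 2) = Pow(-39, 2) = 1521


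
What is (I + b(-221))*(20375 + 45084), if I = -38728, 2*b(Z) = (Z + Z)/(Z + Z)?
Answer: -5070126845/2 ≈ -2.5351e+9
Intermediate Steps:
b(Z) = ½ (b(Z) = ((Z + Z)/(Z + Z))/2 = ((2*Z)/((2*Z)))/2 = ((2*Z)*(1/(2*Z)))/2 = (½)*1 = ½)
(I + b(-221))*(20375 + 45084) = (-38728 + ½)*(20375 + 45084) = -77455/2*65459 = -5070126845/2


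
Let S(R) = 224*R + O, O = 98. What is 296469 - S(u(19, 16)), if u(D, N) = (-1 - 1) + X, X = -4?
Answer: 297715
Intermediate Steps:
u(D, N) = -6 (u(D, N) = (-1 - 1) - 4 = -2 - 4 = -6)
S(R) = 98 + 224*R (S(R) = 224*R + 98 = 98 + 224*R)
296469 - S(u(19, 16)) = 296469 - (98 + 224*(-6)) = 296469 - (98 - 1344) = 296469 - 1*(-1246) = 296469 + 1246 = 297715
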